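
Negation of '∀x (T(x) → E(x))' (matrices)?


Original: ∀x (T(x) → E(x))
Rule: ¬∀→∃, ¬∃→∀, negate predicate.
Negation: ∃x (T(x) ∧ ¬E(x))

∃x (T(x) ∧ ¬E(x))


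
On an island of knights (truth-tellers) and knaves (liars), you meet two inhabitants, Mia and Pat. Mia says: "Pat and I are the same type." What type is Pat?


Mia says: "Pat and I are the same type."
Case 1: Mia is a Knight (truth-teller)
  Statement is true → they ARE the same → Pat is also a Knight
Case 2: Mia is a Knave (liar)
  Statement is false → they are NOT the same → Pat is a Knight
In both cases, Pat is a Knight.

Knight


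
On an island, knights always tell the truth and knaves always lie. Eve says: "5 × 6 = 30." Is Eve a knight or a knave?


Statement: "5 × 6 = 30."
Actual: 5 × 6 = 30
Claimed: 30
Statement is TRUE → Eve tells the truth → Knight

Knight


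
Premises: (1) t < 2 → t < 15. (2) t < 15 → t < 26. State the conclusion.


Hypothetical syllogism: P → Q, Q → R ⊢ P → R
Premise 1: t < 2 → t < 15
Premise 2: t < 15 → t < 26
Chain the implications: the middle term (t < 15) links the two.
Conclusion: If t < 2, then t < 26.

If t < 2, then t < 26.


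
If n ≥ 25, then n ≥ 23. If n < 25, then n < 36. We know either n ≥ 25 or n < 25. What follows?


Constructive dilemma: (P → Q) ∧ (R → S), P ∨ R ⊢ Q ∨ S
Premise 1: n ≥ 25 → n ≥ 23
Premise 2: n < 25 → n < 36
Premise 3: n ≥ 25 ∨ n < 25
Case 1: Assuming n ≥ 25, then by Premise 1, n ≥ 23.
Case 2: Assuming n < 25, then by Premise 2, n < 36.
Since one of n ≥ 25 or n < 25 must hold, we get n ≥ 23 or n < 36.

n ≥ 23 or n < 36.


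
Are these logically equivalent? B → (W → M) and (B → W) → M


Expression 1: B → (W → M)
Expression 2: (B → W) → M
Truth table (B W M | Expr1 Expr2):
  T T T |   T     T
  T T F |   F     F
  T F T |   T     T
  T F F |   T     T
  F T T |   T     T
  F T F |   T     F   ← differ
  F F T |   T     T
  F F F |   T     F   ← differ
Counterexample: B=F, W=T, M=F gives Expr1 = T but Expr2 = F, so the expressions are NOT logically equivalent.

No


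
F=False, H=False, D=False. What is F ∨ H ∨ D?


F = False, H = False, D = False
Expression: F ∨ H ∨ D
Step 1: F ∨ H = False OR False = False
Step 2: (False) ∨ D = False OR False = False

False


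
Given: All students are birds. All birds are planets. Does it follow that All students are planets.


Premise 1: All students are birds.
Premise 2: All birds are planets.
Conclusion: All students are planets.
Barbara syllogism (AAA-1): All A are B, All B are C → All A are C.
Middle term (birds) distributed in premise 2.

Valid


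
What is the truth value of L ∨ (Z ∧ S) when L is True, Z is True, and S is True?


L = True, Z = True, S = True
Step 1: Z ∧ S = True AND True = True
Step 2: L ∨ True = True OR True = True
AND evaluated first (higher precedence); then OR applied.

True


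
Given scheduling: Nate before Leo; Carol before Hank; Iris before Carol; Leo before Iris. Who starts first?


Constraints: Nate before Leo; Carol before Hank; Iris before Carol; Leo before Iris
The first task can have nothing scheduled before it, so it must never appear on the right of a 'before'.
Tasks appearing after some 'before': Leo, Hank, Carol, Iris.
The only task not in that list is Nate → it is first.

Nate


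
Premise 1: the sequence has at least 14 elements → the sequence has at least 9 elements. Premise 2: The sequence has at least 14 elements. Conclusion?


Modus ponens: P → Q, P ⊢ Q
P: the sequence has at least 14 elements
Q: the sequence has at least 9 elements
We have P → Q and P is true.
By modus ponens, Q must be true.

The sequence has at least 9 elements


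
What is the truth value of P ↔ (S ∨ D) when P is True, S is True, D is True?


P = True, S = True, D = True
Step 1: S ∨ D = True OR True = True
Step 2: P ↔ (True): true when both sides have same truth value.
Result: True ↔ True = True

True


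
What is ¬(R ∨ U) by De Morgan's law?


De Morgan's law: ¬(P ∨ Q) ≡ ¬P ∧ ¬Q
¬(R ∨ U) = ¬R ∧ ¬U

¬R ∧ ¬U


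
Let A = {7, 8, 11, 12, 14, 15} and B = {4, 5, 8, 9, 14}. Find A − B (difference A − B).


A = {7, 8, 11, 12, 14, 15}
B = {4, 5, 8, 9, 14}
Operation: difference A − B
In A but not B: 7, 11, 12, 15

{7, 11, 12, 15}


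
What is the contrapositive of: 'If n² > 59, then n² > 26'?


Original: If n² > 59, then n² > 26
Contrapositive: If ¬Q, then ¬P
Negate Q: not (n² > 26)
Negate P: not (n² > 59)

If not (n² > 26), then not (n² > 59).


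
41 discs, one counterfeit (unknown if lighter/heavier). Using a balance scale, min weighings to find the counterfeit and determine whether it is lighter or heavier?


Let n = 41. 82 possibilities (n discs × lighter/heavier); each weighing has 3 outcomes.
Bound for k weighings: say the first weighing puts j discs on each pan. If it tips, the 2j weighed discs remain suspects (each with a known direction) and k-1 weighings give 3^(k-1) outcomes; 3^(k-1) is odd, so 2j ≤ 3^(k-1) - 1. If it balances, the n - 2j unweighed discs remain with direction unknown: 2(n - 2j) ≤ 3^(k-1) - 1 by the same parity argument. Adding, n ≤ (3^(k-1) - 1) + (3^(k-1) - 1)/2 = (3^k - 3)/2, and the classical three-group strategy achieves this (3 discs in 2 weighings, 12 in 3, 39 in 4, 120 in 5).
So we need the smallest k with (3^k - 3)/2 ≥ 41.
k = 4: (3^4 - 3)/2 = 39 < 41 ✗
k = 5: (3^5 - 3)/2 = 120 ≥ 41 ✓

5


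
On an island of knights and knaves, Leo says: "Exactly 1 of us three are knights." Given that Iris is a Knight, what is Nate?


Leo claims exactly 1 knights among Leo, Iris, Nate.
Given: Iris is a Knight.

Case 1: Leo is a Knight (tells truth)
  Then exactly 1 of the three are knights.
  Counting Leo, Iris: 2 knight(s) so far. Need -1 more → impossible.
Case 2: Leo is a Knave (lies)
  Then the count is NOT 1.
  If Nate = Knave, count = 1 = 1 → claim would be true, contradicts lie.
  If Nate = Knight, count = 2 ≠ 1 → lie confirmed ✓

Nate is a Knight.

Knight


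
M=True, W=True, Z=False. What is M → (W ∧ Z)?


M = True, W = True, Z = False
Expression: M → (W ∧ Z)
Step 1: W ∧ Z = True AND False = False
Step 2: M → (False) = True → False = False

False


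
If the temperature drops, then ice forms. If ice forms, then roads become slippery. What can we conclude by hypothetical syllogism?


Hypothetical syllogism: P → Q, Q → R ⊢ P → R
Premise 1: the temperature drops → ice forms
Premise 2: ice forms → roads become slippery
Chain the implications: the middle term (ice forms) links the two.
Conclusion: If the temperature drops, then roads become slippery.

If the temperature drops, then roads become slippery.


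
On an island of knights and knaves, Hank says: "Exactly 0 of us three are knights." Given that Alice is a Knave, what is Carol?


Hank claims exactly 0 knights among Hank, Alice, Carol.
Given: Alice is a Knave.

Case 1: Hank is a Knight (tells truth)
  Then exactly 0 of the three are knights.
  Counting Hank, Alice: 1 knight(s) so far. Need -1 more → impossible.
Case 2: Hank is a Knave (lies)
  Then the count is NOT 0.
  If Carol = Knave, count = 0 = 0 → claim would be true, contradicts lie.
  If Carol = Knight, count = 1 ≠ 0 → lie confirmed ✓

Carol is a Knight.

Knight


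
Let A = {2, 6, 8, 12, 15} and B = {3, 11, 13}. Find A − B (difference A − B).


A = {2, 6, 8, 12, 15}
B = {3, 11, 13}
Operation: difference A − B
In A but not B: 2, 6, 8, 12, 15

{2, 6, 8, 12, 15}


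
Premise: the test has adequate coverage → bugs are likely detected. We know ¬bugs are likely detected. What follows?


Modus tollens: P → Q, ¬Q ⊢ ¬P
P: the test has adequate coverage
Q: bugs are likely detected
We have P → Q and Q is false.
By modus tollens, P must be false.

It is not the case that the test has adequate coverage


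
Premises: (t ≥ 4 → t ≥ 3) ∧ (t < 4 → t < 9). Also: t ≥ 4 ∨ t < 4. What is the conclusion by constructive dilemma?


Constructive dilemma: (P → Q) ∧ (R → S), P ∨ R ⊢ Q ∨ S
Premise 1: t ≥ 4 → t ≥ 3
Premise 2: t < 4 → t < 9
Premise 3: t ≥ 4 ∨ t < 4
Case 1: Assuming t ≥ 4, then by Premise 1, t ≥ 3.
Case 2: Assuming t < 4, then by Premise 2, t < 9.
Since one of t ≥ 4 or t < 4 must hold, we get t ≥ 3 or t < 9.

t ≥ 3 or t < 9.


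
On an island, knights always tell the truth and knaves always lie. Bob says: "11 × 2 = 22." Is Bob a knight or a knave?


Statement: "11 × 2 = 22."
Actual: 11 × 2 = 22
Claimed: 22
Statement is TRUE → Bob tells the truth → Knight

Knight


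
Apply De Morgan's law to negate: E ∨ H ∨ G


De Morgan's law: ¬(P ∨ Q ∨ R) ≡ ¬P ∧ ¬Q ∧ ¬R
¬(E ∨ H ∨ G) = ¬E ∧ ¬H ∧ ¬G

¬E ∧ ¬H ∧ ¬G


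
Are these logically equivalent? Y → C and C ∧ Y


Expression 1: Y → C
Expression 2: C ∧ Y
Truth table (Y C | Expr1 Expr2):
  T T |   T     T
  T F |   F     F
  F T |   T     F   ← differ
  F F |   T     F   ← differ
Counterexample: Y=F, C=T gives Expr1 = T but Expr2 = F, so the expressions are NOT logically equivalent.

No


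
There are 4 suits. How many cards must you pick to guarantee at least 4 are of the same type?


Pigeonhole: to guarantee k in one of n categories, need (k-1)×n + 1.
k = 4, n = 4
Minimum = (4-1) × 4 + 1 = 3 × 4 + 1

13


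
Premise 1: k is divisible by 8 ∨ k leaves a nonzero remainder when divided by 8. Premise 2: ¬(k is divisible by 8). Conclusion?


Disjunctive syllogism: P ∨ Q, ¬P ⊢ Q
Disjunction: k is divisible by 8 ∨ k leaves a nonzero remainder when divided by 8
We know it is not the case that k is divisible by 8.
By disjunctive syllogism, the other disjunct must be true.

k leaves a nonzero remainder when divided by 8


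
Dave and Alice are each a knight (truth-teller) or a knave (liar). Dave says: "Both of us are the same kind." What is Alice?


Dave says: "Both of us are the same kind."
Case 1: Dave is a Knight (truth-teller)
  Statement is true → they ARE the same → Alice is also a Knight
Case 2: Dave is a Knave (liar)
  Statement is false → they are NOT the same → Alice is a Knight
In both cases, Alice is a Knight.

Knight


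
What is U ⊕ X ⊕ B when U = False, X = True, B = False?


U = False, X = True, B = False
Step 1: U ⊕ X = False XOR True = True
Step 2: True ⊕ B = True XOR False = True
XOR is true when an odd number of operands are true.

True


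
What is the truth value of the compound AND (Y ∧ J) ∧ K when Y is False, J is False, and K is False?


Y = False, J = False, K = False
Step 1: Y ∧ J = False AND False = False
Step 2: False ∧ K = False AND False = False
AND is true only when ALL operands are true.

False


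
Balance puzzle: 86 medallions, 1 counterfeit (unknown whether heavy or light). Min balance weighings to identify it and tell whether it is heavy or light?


Let n = 86. 172 possibilities (n medallions × lighter/heavier); each weighing has 3 outcomes.
Bound for k weighings: say the first weighing puts j medallions on each pan. If it tips, the 2j weighed medallions remain suspects (each with a known direction) and k-1 weighings give 3^(k-1) outcomes; 3^(k-1) is odd, so 2j ≤ 3^(k-1) - 1. If it balances, the n - 2j unweighed medallions remain with direction unknown: 2(n - 2j) ≤ 3^(k-1) - 1 by the same parity argument. Adding, n ≤ (3^(k-1) - 1) + (3^(k-1) - 1)/2 = (3^k - 3)/2, and the classical three-group strategy achieves this (3 medallions in 2 weighings, 12 in 3, 39 in 4, 120 in 5).
So we need the smallest k with (3^k - 3)/2 ≥ 86.
k = 4: (3^4 - 3)/2 = 39 < 86 ✗
k = 5: (3^5 - 3)/2 = 120 ≥ 86 ✓

5


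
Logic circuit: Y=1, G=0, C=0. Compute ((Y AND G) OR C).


Y AND G = 1&0 = 0
0 OR 0 = 0

0


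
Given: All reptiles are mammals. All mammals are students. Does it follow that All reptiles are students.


Premise 1: All reptiles are mammals.
Premise 2: All mammals are students.
Conclusion: All reptiles are students.
Barbara syllogism (AAA-1): All A are B, All B are C → All A are C.
Middle term (mammals) distributed in premise 2.

Valid


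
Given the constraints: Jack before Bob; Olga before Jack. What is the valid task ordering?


Constraints: Jack before Bob; Olga before Jack
Method: repeatedly schedule the remaining task that has no remaining task required before it.
  Step 1: remaining {Bob, Olga, Jack}; every task except Olga still has a predecessor pending → schedule Olga.
  Step 2: remaining {Bob, Jack}; every task except Jack still has a predecessor pending → schedule Jack.
  Step 3: only Bob remains → schedule Bob.
Resulting order:

Olga → Jack → Bob


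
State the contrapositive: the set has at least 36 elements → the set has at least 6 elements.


Original: If the set has at least 36 elements, then the set has at least 6 elements
Contrapositive: If ¬Q, then ¬P
Negate Q: not (the set has at least 6 elements)
Negate P: not (the set has at least 36 elements)

If not (the set has at least 6 elements), then not (the set has at least 36 elements).


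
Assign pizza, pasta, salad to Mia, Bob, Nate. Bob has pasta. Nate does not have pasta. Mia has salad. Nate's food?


From clues:
  Mia → salad
  Bob → pasta
By elimination, Nate gets the remaining.

pizza


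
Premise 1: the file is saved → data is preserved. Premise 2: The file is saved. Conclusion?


Modus ponens: P → Q, P ⊢ Q
P: the file is saved
Q: data is preserved
We have P → Q and P is true.
By modus ponens, Q must be true.

Data is preserved


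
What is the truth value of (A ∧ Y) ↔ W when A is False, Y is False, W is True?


A = False, Y = False, W = True
Step 1: A ∧ Y = False AND False = False
Step 2: (False) ↔ W: true when both sides have same truth value.
Result: False ↔ True = False

False


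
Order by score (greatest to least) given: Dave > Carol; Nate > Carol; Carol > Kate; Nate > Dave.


Constraints: Dave > Carol; Nate > Carol; Carol > Kate; Nate > Dave
Method: at each step, the next-highest is the one remaining person who never appears on the smaller side of a constraint between remaining people.
  Step 1: remaining {Nate, Dave, Kate, Carol}; on the smaller side: {Dave, Kate, Carol} → Nate is next (Nate > Carol; Nate > Dave).
  Step 2: remaining {Dave, Kate, Carol}; on the smaller side: {Kate, Carol} → Dave is next (Dave > Carol).
  Step 3: remaining {Kate, Carol}; on the smaller side: {Kate} → Carol is next (Carol > Kate).
  Step 4: only Kate remains → lowest.
Final ranking (highest to lowest):

Nate > Dave > Carol > Kate


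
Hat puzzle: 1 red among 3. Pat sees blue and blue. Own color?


Total red = 1, seen red = 0
Own red = 1 - 0 = 1
Pat's hat is red.

red


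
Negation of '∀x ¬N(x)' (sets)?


Original: ∀x ¬N(x)
Rule: ¬∀→∃, ¬∃→∀, negate predicate.
Negation: ∃x N(x)

∃x N(x)


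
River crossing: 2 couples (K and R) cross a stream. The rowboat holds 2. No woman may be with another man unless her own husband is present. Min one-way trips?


Label couples K and R.
1. WK+WR → (far: WK,WR; near: HK,HR)
2. WK ←   (far: WR; near: HK,HR,WK)
3. HK+HR → (far: HK,HR,WR; near: WK)
4. HK ←   (far: HR,WR; near: HK,WK)  — HK returns, since WK is alone on near bank
5. HK+WK → (far: all four; near: empty)
Every state respects the constraint.
Minimum trips = 5

5


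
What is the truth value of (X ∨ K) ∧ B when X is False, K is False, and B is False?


X = False, K = False, B = False
Step 1: X ∨ K = False OR False = False
Step 2: False ∧ B = False AND False = False
OR is true when at least one operand is true; AND requires both.

False


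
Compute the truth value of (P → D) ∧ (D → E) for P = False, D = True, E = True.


P = False, D = True, E = True
Step 1: P → D is false only when P=True and D=False. Result: True
Step 2: D → E is false only when D=True and E=False. Result: True
Step 3: True ∧ True = True

True


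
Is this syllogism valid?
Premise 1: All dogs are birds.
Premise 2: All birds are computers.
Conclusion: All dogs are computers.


Premise 1: All dogs are birds.
Premise 2: All birds are computers.
Conclusion: All dogs are computers.
Barbara syllogism (AAA-1): All A are B, All B are C → All A are C.
Middle term (birds) distributed in premise 2.

Valid


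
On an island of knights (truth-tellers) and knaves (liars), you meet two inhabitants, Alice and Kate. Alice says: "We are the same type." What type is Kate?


Alice says: "We are the same type."
Case 1: Alice is a Knight (truth-teller)
  Statement is true → they ARE the same → Kate is also a Knight
Case 2: Alice is a Knave (liar)
  Statement is false → they are NOT the same → Kate is a Knight
In both cases, Kate is a Knight.

Knight


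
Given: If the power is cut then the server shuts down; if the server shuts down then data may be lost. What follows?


Hypothetical syllogism: P → Q, Q → R ⊢ P → R
Premise 1: the power is cut → the server shuts down
Premise 2: the server shuts down → data may be lost
Chain the implications: the middle term (the server shuts down) links the two.
Conclusion: If the power is cut, then data may be lost.

If the power is cut, then data may be lost.


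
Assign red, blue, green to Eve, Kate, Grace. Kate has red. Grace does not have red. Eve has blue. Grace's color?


From clues:
  Eve → blue
  Kate → red
By elimination, Grace gets the remaining.

green


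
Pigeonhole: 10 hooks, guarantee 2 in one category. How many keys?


Pigeonhole: to guarantee k in one of n categories, need (k-1)×n + 1.
k = 2, n = 10
Minimum = (2-1) × 10 + 1 = 1 × 10 + 1

11


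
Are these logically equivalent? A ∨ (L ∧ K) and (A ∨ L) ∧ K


Expression 1: A ∨ (L ∧ K)
Expression 2: (A ∨ L) ∧ K
Truth table (A L K | Expr1 Expr2):
  T T T |   T     T
  T T F |   T     F   ← differ
  T F T |   T     T
  T F F |   T     F   ← differ
  F T T |   T     T
  F T F |   F     F
  F F T |   F     F
  F F F |   F     F
Counterexample: A=T, L=T, K=F gives Expr1 = T but Expr2 = F, so the expressions are NOT logically equivalent.

No


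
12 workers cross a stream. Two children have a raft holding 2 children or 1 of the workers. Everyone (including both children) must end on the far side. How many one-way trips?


Per crossing of one of the workers: children→, one←, one of the workers→, one← = 4 trips
12 × 4 = 48, + 1 final children→ = 49
Minimum trips = 49

49


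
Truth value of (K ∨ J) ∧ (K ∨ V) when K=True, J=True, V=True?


K = True, J = True, V = True
Expression: (K ∨ J) ∧ (K ∨ V)
Step 1: K ∨ J = True OR True = True
Step 2: K ∨ V = True OR True = True
Step 3: (True) ∧ (True) = True AND True = True

True


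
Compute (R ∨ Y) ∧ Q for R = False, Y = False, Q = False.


R = False, Y = False, Q = False
Step 1: R ∨ Y = False OR False = False
Step 2: False ∧ Q = False AND False = False
OR is true when at least one operand is true; AND requires both.

False


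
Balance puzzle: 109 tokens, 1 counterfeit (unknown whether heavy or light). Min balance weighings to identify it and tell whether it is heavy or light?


Let n = 109. 218 possibilities (n tokens × lighter/heavier); each weighing has 3 outcomes.
Bound for k weighings: say the first weighing puts j tokens on each pan. If it tips, the 2j weighed tokens remain suspects (each with a known direction) and k-1 weighings give 3^(k-1) outcomes; 3^(k-1) is odd, so 2j ≤ 3^(k-1) - 1. If it balances, the n - 2j unweighed tokens remain with direction unknown: 2(n - 2j) ≤ 3^(k-1) - 1 by the same parity argument. Adding, n ≤ (3^(k-1) - 1) + (3^(k-1) - 1)/2 = (3^k - 3)/2, and the classical three-group strategy achieves this (3 tokens in 2 weighings, 12 in 3, 39 in 4, 120 in 5).
So we need the smallest k with (3^k - 3)/2 ≥ 109.
k = 4: (3^4 - 3)/2 = 39 < 109 ✗
k = 5: (3^5 - 3)/2 = 120 ≥ 109 ✓

5


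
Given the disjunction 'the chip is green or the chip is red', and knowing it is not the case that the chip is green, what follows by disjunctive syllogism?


Disjunctive syllogism: P ∨ Q, ¬P ⊢ Q
Disjunction: the chip is green ∨ the chip is red
We know it is not the case that the chip is green.
By disjunctive syllogism, the other disjunct must be true.

The chip is red


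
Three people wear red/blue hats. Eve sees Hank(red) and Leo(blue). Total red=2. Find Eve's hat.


Total red = 2, seen red = 1
Own red = 2 - 1 = 1
Eve's hat is red.

red


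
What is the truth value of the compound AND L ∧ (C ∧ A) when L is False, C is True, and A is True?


L = False, C = True, A = True
Step 1: C ∧ A = True AND True = True
Step 2: L ∧ True = False AND True = False
AND is true only when ALL operands are true.

False


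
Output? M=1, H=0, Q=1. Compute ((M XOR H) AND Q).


M XOR H = 1^0 = 1
1 AND 1 = 1

1


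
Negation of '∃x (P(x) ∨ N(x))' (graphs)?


Original: ∃x (P(x) ∨ N(x))
Rule: ¬∀→∃, ¬∃→∀, negate predicate.
Negation: ∀x (¬P(x) ∧ ¬N(x))

∀x (¬P(x) ∧ ¬N(x))


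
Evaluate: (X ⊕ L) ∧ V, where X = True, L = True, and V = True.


X = True, L = True, V = True
Step 1: X ⊕ L = True XOR True = False
Step 2: False ∧ V = False AND True = False
XOR true when exactly one of X,L is true; then AND with V.

False


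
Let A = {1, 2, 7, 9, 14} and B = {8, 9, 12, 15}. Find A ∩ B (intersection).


A = {1, 2, 7, 9, 14}
B = {8, 9, 12, 15}
Operation: intersection
Elements in both: 9

{9}


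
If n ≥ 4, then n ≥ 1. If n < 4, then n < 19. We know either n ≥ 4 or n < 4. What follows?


Constructive dilemma: (P → Q) ∧ (R → S), P ∨ R ⊢ Q ∨ S
Premise 1: n ≥ 4 → n ≥ 1
Premise 2: n < 4 → n < 19
Premise 3: n ≥ 4 ∨ n < 4
Case 1: Assuming n ≥ 4, then by Premise 1, n ≥ 1.
Case 2: Assuming n < 4, then by Premise 2, n < 19.
Since one of n ≥ 4 or n < 4 must hold, we get n ≥ 1 or n < 19.

n ≥ 1 or n < 19.


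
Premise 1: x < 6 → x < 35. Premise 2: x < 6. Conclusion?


Modus ponens: P → Q, P ⊢ Q
P: x < 6
Q: x < 35
We have P → Q and P is true.
By modus ponens, Q must be true.

x < 35


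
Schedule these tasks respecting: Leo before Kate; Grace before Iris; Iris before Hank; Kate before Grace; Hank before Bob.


Constraints: Leo before Kate; Grace before Iris; Iris before Hank; Kate before Grace; Hank before Bob
Method: repeatedly schedule the remaining task that has no remaining task required before it.
  Step 1: remaining {Iris, Leo, Grace, Hank, Kate, Bob}; every task except Leo still has a predecessor pending → schedule Leo.
  Step 2: remaining {Iris, Grace, Hank, Kate, Bob}; every task except Kate still has a predecessor pending → schedule Kate.
  Step 3: remaining {Iris, Grace, Hank, Bob}; every task except Grace still has a predecessor pending → schedule Grace.
  Step 4: remaining {Iris, Hank, Bob}; every task except Iris still has a predecessor pending → schedule Iris.
  Step 5: remaining {Hank, Bob}; every task except Hank still has a predecessor pending → schedule Hank.
  Step 6: only Bob remains → schedule Bob.
Resulting order:

Leo → Kate → Grace → Iris → Hank → Bob


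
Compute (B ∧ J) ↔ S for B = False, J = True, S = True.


B = False, J = True, S = True
Step 1: B ∧ J = False AND True = False
Step 2: (False) ↔ S: true when both sides have same truth value.
Result: False ↔ True = False

False


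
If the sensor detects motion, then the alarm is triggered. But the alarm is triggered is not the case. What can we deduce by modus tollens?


Modus tollens: P → Q, ¬Q ⊢ ¬P
P: the sensor detects motion
Q: the alarm is triggered
We have P → Q and Q is false.
By modus tollens, P must be false.

It is not the case that the sensor detects motion


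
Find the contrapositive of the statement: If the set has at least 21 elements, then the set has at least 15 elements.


Original: If the set has at least 21 elements, then the set has at least 15 elements
Contrapositive: If ¬Q, then ¬P
Negate Q: not (the set has at least 15 elements)
Negate P: not (the set has at least 21 elements)

If not (the set has at least 15 elements), then not (the set has at least 21 elements).


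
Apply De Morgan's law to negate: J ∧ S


De Morgan's law: ¬(P ∧ Q) ≡ ¬P ∨ ¬Q
¬(J ∧ S) = ¬J ∨ ¬S

¬J ∨ ¬S


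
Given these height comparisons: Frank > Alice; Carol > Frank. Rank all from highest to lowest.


Constraints: Frank > Alice; Carol > Frank
Method: at each step, the next-highest is the one remaining person who never appears on the smaller side of a constraint between remaining people.
  Step 1: remaining {Carol, Frank, Alice}; on the smaller side: {Frank, Alice} → Carol is next (Carol > Frank).
  Step 2: remaining {Frank, Alice}; on the smaller side: {Alice} → Frank is next (Frank > Alice).
  Step 3: only Alice remains → lowest.
Final ranking (highest to lowest):

Carol > Frank > Alice


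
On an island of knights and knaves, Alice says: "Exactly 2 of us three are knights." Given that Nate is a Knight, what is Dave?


Alice claims exactly 2 knights among Alice, Nate, Dave.
Given: Nate is a Knight.

Case 1: Alice is a Knight (tells truth)
  Then exactly 2 of the three are knights.
  Counting Alice, Nate: 2 knight(s) so far. Need 0 more → Dave = Knave.
Case 2: Alice is a Knave (lies)
  Then the count is NOT 2.
  If Dave = Knight, count = 2 = 2 → claim would be true, contradicts lie.
  If Dave = Knave, count = 1 ≠ 2 → lie confirmed ✓

Dave is a Knave.

Knave


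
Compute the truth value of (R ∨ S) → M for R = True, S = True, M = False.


R = True, S = True, M = False
Step 1: R ∨ S = True OR True = True
Step 2: (True) → M: false only when antecedent=True and M=False.
Result: False

False


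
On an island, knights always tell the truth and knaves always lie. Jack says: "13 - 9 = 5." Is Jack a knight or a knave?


Statement: "13 - 9 = 5."
Actual: 13 - 9 = 4
Claimed: 5
Statement is FALSE → Jack lies → Knave

Knave


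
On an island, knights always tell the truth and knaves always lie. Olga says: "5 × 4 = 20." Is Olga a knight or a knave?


Statement: "5 × 4 = 20."
Actual: 5 × 4 = 20
Claimed: 20
Statement is TRUE → Olga tells the truth → Knight

Knight


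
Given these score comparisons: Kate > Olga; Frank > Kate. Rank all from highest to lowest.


Constraints: Kate > Olga; Frank > Kate
Method: at each step, the next-highest is the one remaining person who never appears on the smaller side of a constraint between remaining people.
  Step 1: remaining {Olga, Kate, Frank}; on the smaller side: {Olga, Kate} → Frank is next (Frank > Kate).
  Step 2: remaining {Olga, Kate}; on the smaller side: {Olga} → Kate is next (Kate > Olga).
  Step 3: only Olga remains → lowest.
Final ranking (highest to lowest):

Frank > Kate > Olga


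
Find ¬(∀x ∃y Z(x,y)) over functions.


Original: ∀x ∃y Z(x,y)
Rule: ¬∀→∃, ¬∃→∀, negate predicate.
Negation: ∃x ∀y ¬Z(x,y)

∃x ∀y ¬Z(x,y)


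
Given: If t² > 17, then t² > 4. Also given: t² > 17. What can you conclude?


Modus ponens: P → Q, P ⊢ Q
P: t² > 17
Q: t² > 4
We have P → Q and P is true.
By modus ponens, Q must be true.

t² > 4


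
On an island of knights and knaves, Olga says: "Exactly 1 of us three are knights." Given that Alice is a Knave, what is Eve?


Olga claims exactly 1 knights among Olga, Alice, Eve.
Given: Alice is a Knave.

Case 1: Olga is a Knight (tells truth)
  Then exactly 1 of the three are knights.
  Counting Olga, Alice: 1 knight(s) so far. Need 0 more → Eve = Knave.
Case 2: Olga is a Knave (lies)
  Then the count is NOT 1.
  If Eve = Knight, count = 1 = 1 → claim would be true, contradicts lie.
  If Eve = Knave, count = 0 ≠ 1 → lie confirmed ✓

Eve is a Knave.

Knave


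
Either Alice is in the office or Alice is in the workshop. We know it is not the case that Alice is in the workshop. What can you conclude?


Disjunctive syllogism: P ∨ Q, ¬P ⊢ Q
Disjunction: Alice is in the office ∨ Alice is in the workshop
We know it is not the case that Alice is in the workshop.
By disjunctive syllogism, the other disjunct must be true.

Alice is in the office


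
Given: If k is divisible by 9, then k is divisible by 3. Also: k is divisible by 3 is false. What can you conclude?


Modus tollens: P → Q, ¬Q ⊢ ¬P
P: k is divisible by 9
Q: k is divisible by 3
We have P → Q and Q is false.
By modus tollens, P must be false.

It is not the case that k is divisible by 9


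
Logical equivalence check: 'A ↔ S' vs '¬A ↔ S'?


Expression 1: A ↔ S
Expression 2: ¬A ↔ S
Truth table (A S | Expr1 Expr2):
  T T |   T     F   ← differ
  T F |   F     T   ← differ
  F T |   F     T   ← differ
  F F |   T     F   ← differ
Counterexample: A=T, S=T gives Expr1 = T but Expr2 = F, so the expressions are NOT logically equivalent.

No


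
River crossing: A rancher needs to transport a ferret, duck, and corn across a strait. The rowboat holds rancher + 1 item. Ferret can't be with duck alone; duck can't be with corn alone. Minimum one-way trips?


1. rancher+duck → 2. rancher ← 3. rancher+ferret → 4. rancher+duck ← 5. rancher+corn → 6. rancher ← 7. rancher+duck →
Minimum trips = 7

7


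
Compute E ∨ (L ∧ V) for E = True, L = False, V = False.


E = True, L = False, V = False
Step 1: L ∧ V = False AND False = False
Step 2: E ∨ False = True OR False = True
AND evaluated first (higher precedence); then OR applied.

True


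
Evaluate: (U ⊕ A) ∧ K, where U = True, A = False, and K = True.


U = True, A = False, K = True
Step 1: U ⊕ A = True XOR False = True
Step 2: True ∧ K = True AND True = True
XOR true when exactly one of U,A is true; then AND with K.

True


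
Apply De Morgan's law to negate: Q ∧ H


De Morgan's law: ¬(P ∧ Q) ≡ ¬P ∨ ¬Q
¬(Q ∧ H) = ¬Q ∨ ¬H

¬Q ∨ ¬H


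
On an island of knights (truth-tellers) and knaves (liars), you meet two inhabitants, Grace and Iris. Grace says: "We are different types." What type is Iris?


Grace says: "We are different types."
Case 1: Grace is a Knight (truth-teller)
  Statement is true → they ARE different → Iris is a Knave
Case 2: Grace is a Knave (liar)
  Statement is false → they are NOT different → Iris is a Knave
In both cases, Iris is a Knave.

Knave


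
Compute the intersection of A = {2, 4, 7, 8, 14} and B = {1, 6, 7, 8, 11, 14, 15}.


A = {2, 4, 7, 8, 14}
B = {1, 6, 7, 8, 11, 14, 15}
Operation: intersection
Elements in both: 7, 8, 14

{7, 8, 14}


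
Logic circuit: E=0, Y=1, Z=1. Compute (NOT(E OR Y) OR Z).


E OR Y = 1
NOT(1) = 0
0 OR 1 = 1

1


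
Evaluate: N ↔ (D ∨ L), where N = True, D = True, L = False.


N = True, D = True, L = False
Step 1: D ∨ L = True OR False = True
Step 2: N ↔ (True): true when both sides have same truth value.
Result: True ↔ True = True

True


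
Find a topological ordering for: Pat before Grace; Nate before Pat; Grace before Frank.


Constraints: Pat before Grace; Nate before Pat; Grace before Frank
Method: repeatedly schedule the remaining task that has no remaining task required before it.
  Step 1: remaining {Frank, Pat, Grace, Nate}; every task except Nate still has a predecessor pending → schedule Nate.
  Step 2: remaining {Frank, Pat, Grace}; every task except Pat still has a predecessor pending → schedule Pat.
  Step 3: remaining {Frank, Grace}; every task except Grace still has a predecessor pending → schedule Grace.
  Step 4: only Frank remains → schedule Frank.
Resulting order:

Nate → Pat → Grace → Frank


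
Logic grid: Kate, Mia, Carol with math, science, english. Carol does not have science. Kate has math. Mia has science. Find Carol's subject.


From clues:
  Mia → science
  Kate → math
By elimination, Carol gets the remaining.

english


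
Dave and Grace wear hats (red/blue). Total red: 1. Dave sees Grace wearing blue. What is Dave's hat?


Total red = 1, Grace = blue
Red accounted for: 0
Remaining for Dave: 1
Dave's hat is red.

red


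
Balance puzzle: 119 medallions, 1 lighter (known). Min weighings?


Each weighing has 3 outcomes (left heavy / balance / right heavy), so k weighings distinguish at most 3^k cases; splitting into three near-equal groups achieves this.
Need 3^k ≥ 119: 3^4 = 81 < 119 ≤ 3^5 = 243
k = ⌈log₃(119)⌉ = 5

5


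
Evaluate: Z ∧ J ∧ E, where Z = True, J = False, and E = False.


Z = True, J = False, E = False
Step 1: Z ∧ J = True AND False = False
Step 2: (False) ∧ E = (False) AND False = False
AND is true only when ALL operands are true.

False


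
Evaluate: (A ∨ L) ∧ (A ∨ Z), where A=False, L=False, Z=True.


A = False, L = False, Z = True
Expression: (A ∨ L) ∧ (A ∨ Z)
Step 1: A ∨ L = False OR False = False
Step 2: A ∨ Z = False OR True = True
Step 3: (False) ∧ (True) = False AND True = False

False


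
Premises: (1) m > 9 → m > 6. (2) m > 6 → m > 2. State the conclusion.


Hypothetical syllogism: P → Q, Q → R ⊢ P → R
Premise 1: m > 9 → m > 6
Premise 2: m > 6 → m > 2
Chain the implications: the middle term (m > 6) links the two.
Conclusion: If m > 9, then m > 2.

If m > 9, then m > 2.


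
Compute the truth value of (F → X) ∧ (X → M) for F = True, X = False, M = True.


F = True, X = False, M = True
Step 1: F → X is false only when F=True and X=False. Result: False
Step 2: X → M is false only when X=True and M=False. Result: True
Step 3: False ∧ True = False

False


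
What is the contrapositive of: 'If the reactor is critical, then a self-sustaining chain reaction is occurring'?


Original: If the reactor is critical, then a self-sustaining chain reaction is occurring
Contrapositive: If ¬Q, then ¬P
Negate Q: not (a self-sustaining chain reaction is occurring)
Negate P: not (the reactor is critical)

If not (a self-sustaining chain reaction is occurring), then not (the reactor is critical).


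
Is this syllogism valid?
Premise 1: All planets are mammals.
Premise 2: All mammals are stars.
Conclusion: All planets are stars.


Premise 1: All planets are mammals.
Premise 2: All mammals are stars.
Conclusion: All planets are stars.
Barbara syllogism (AAA-1): All A are B, All B are C → All A are C.
Middle term (mammals) distributed in premise 2.

Valid


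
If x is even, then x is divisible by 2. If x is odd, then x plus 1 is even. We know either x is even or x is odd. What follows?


Constructive dilemma: (P → Q) ∧ (R → S), P ∨ R ⊢ Q ∨ S
Premise 1: x is even → x is divisible by 2
Premise 2: x is odd → x plus 1 is even
Premise 3: x is even ∨ x is odd
Case 1: Assuming x is even, then by Premise 1, x is divisible by 2.
Case 2: Assuming x is odd, then by Premise 2, x plus 1 is even.
Since one of x is even or x is odd must hold, we get x is divisible by 2 or x plus 1 is even.

x is divisible by 2 or x plus 1 is even.


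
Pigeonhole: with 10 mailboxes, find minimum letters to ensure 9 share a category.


Pigeonhole: to guarantee k in one of n categories, need (k-1)×n + 1.
k = 9, n = 10
Minimum = (9-1) × 10 + 1 = 8 × 10 + 1

81


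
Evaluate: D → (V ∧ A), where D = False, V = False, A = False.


D = False, V = False, A = False
Step 1: V ∧ A = False AND False = False
Step 2: D → (False): false only when D=True and consequent=False.
Result: True

True


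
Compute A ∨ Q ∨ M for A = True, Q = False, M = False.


A = True, Q = False, M = False
Step 1: A ∨ Q = True OR False = True
Step 2: True ∨ M = True OR False = True
OR is true when at least one operand is true.

True


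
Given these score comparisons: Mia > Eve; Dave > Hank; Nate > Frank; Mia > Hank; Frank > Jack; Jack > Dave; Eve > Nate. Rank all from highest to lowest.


Constraints: Mia > Eve; Dave > Hank; Nate > Frank; Mia > Hank; Frank > Jack; Jack > Dave; Eve > Nate
Method: at each step, the next-highest is the one remaining person who never appears on the smaller side of a constraint between remaining people.
  Step 1: remaining {Frank, Nate, Mia, Hank, Jack, Eve, Dave}; on the smaller side: {Frank, Nate, Hank, Jack, Eve, Dave} → Mia is next (Mia > Eve; Mia > Hank).
  Step 2: remaining {Frank, Nate, Hank, Jack, Eve, Dave}; on the smaller side: {Frank, Nate, Hank, Jack, Dave} → Eve is next (Eve > Nate).
  Step 3: remaining {Frank, Nate, Hank, Jack, Dave}; on the smaller side: {Frank, Hank, Jack, Dave} → Nate is next (Nate > Frank).
  Step 4: remaining {Frank, Hank, Jack, Dave}; on the smaller side: {Hank, Jack, Dave} → Frank is next (Frank > Jack).
  Step 5: remaining {Hank, Jack, Dave}; on the smaller side: {Hank, Dave} → Jack is next (Jack > Dave).
  Step 6: remaining {Hank, Dave}; on the smaller side: {Hank} → Dave is next (Dave > Hank).
  Step 7: only Hank remains → lowest.
Final ranking (highest to lowest):

Mia > Eve > Nate > Frank > Jack > Dave > Hank


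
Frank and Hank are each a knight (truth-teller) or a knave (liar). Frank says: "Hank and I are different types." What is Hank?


Frank says: "Hank and I are different types."
Case 1: Frank is a Knight (truth-teller)
  Statement is true → they ARE different → Hank is a Knave
Case 2: Frank is a Knave (liar)
  Statement is false → they are NOT different → Hank is a Knave
In both cases, Hank is a Knave.

Knave


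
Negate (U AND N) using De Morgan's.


De Morgan's law: ¬(P ∧ Q) ≡ ¬P ∨ ¬Q
¬(U ∧ N) = ¬U ∨ ¬N

¬U ∨ ¬N


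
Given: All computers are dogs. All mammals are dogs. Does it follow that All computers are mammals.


Premise 1: All computers are dogs.
Premise 2: All mammals are dogs.
Conclusion: All computers are mammals.
Fallacy: undistributed middle. dogs is predicate in both.
Counterexample: computers and mammals could be disjoint subsets of dogs.

Invalid


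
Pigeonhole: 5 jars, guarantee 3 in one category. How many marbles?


Pigeonhole: to guarantee k in one of n categories, need (k-1)×n + 1.
k = 3, n = 5
Minimum = (3-1) × 5 + 1 = 2 × 5 + 1

11


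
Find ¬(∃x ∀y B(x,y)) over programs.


Original: ∃x ∀y B(x,y)
Rule: ¬∀→∃, ¬∃→∀, negate predicate.
Negation: ∀x ∃y ¬B(x,y)

∀x ∃y ¬B(x,y)


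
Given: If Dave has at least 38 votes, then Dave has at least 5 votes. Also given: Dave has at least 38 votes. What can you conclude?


Modus ponens: P → Q, P ⊢ Q
P: Dave has at least 38 votes
Q: Dave has at least 5 votes
We have P → Q and P is true.
By modus ponens, Q must be true.

Dave has at least 5 votes


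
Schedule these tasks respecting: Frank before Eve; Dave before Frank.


Constraints: Frank before Eve; Dave before Frank
Method: repeatedly schedule the remaining task that has no remaining task required before it.
  Step 1: remaining {Eve, Dave, Frank}; every task except Dave still has a predecessor pending → schedule Dave.
  Step 2: remaining {Eve, Frank}; every task except Frank still has a predecessor pending → schedule Frank.
  Step 3: only Eve remains → schedule Eve.
Resulting order:

Dave → Frank → Eve


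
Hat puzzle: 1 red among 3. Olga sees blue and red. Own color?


Total red = 1, seen red = 1
Own red = 1 - 1 = 0
Olga's hat is blue.

blue


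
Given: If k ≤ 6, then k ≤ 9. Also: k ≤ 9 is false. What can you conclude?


Modus tollens: P → Q, ¬Q ⊢ ¬P
P: k ≤ 6
Q: k ≤ 9
We have P → Q and Q is false.
By modus tollens, P must be false.

It is not the case that k ≤ 6


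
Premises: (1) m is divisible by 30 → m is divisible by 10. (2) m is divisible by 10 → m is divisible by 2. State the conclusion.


Hypothetical syllogism: P → Q, Q → R ⊢ P → R
Premise 1: m is divisible by 30 → m is divisible by 10
Premise 2: m is divisible by 10 → m is divisible by 2
Chain the implications: the middle term (m is divisible by 10) links the two.
Conclusion: If m is divisible by 30, then m is divisible by 2.

If m is divisible by 30, then m is divisible by 2.
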